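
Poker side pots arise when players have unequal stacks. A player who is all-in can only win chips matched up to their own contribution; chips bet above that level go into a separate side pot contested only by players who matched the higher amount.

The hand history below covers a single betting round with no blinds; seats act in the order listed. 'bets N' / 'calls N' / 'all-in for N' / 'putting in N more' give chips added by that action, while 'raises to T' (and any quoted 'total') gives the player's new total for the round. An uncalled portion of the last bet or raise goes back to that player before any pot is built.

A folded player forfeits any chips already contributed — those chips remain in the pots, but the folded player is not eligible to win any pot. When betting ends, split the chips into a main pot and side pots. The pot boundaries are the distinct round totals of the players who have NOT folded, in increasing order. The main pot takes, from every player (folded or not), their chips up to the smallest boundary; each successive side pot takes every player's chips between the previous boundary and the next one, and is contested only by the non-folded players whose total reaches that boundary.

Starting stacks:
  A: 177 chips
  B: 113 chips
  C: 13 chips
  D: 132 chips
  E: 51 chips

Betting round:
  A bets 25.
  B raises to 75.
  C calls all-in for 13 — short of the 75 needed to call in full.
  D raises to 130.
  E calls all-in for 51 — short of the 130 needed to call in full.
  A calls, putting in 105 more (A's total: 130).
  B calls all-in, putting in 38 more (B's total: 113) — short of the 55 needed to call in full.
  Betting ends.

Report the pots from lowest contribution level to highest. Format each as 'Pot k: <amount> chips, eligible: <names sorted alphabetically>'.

Pot 1: 65 chips, eligible: A, B, C, D, E
Pot 2: 152 chips, eligible: A, B, D, E
Pot 3: 186 chips, eligible: A, B, D
Pot 4: 34 chips, eligible: A, D

Derivation:
Contributions: A=130, B=113, C=13, D=130, E=51
Pot levels (distinct totals of non-folded players): 13, 51, 113, 130
Layer 1-13: 13 each from A, B, C, D, E = 13*5 = 65 chips; eligible A, B, C, D, E
Layer 14-51: 38 each from A, B, D, E = 38*4 = 152 chips; eligible A, B, D, E
Layer 52-113: 62 each from A, B, D = 62*3 = 186 chips; eligible A, B, D
Layer 114-130: 17 each from A, D = 17*2 = 34 chips; eligible A, D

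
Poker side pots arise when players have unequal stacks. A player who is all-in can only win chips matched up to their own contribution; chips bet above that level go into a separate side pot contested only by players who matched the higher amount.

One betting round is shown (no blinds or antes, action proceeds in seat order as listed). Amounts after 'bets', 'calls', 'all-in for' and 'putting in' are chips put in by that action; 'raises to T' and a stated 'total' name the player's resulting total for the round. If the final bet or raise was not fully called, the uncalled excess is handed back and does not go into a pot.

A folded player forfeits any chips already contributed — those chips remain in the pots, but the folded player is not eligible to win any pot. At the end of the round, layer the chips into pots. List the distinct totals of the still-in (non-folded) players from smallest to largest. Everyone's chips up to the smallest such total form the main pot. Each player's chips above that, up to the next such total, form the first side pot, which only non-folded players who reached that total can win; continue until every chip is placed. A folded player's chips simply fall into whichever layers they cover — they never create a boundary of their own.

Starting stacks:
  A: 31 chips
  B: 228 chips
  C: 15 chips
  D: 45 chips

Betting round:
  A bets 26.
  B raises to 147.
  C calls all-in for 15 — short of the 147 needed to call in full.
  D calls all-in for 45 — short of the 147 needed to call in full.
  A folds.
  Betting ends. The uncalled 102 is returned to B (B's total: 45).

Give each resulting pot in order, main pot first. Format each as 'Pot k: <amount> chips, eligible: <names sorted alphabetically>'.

Contributions (after 102 returned to B): A=26, B=45, C=15, D=45
Folded: A
Pot levels (distinct totals of non-folded players): 15, 45
Layer 1-15: 15 each from A, B, C, D = 15*4 = 60 chips; eligible B, C, D
Layer 16-45: A 11 + B 30 + D 30 = 71 chips; eligible B, D

Pot 1: 60 chips, eligible: B, C, D
Pot 2: 71 chips, eligible: B, D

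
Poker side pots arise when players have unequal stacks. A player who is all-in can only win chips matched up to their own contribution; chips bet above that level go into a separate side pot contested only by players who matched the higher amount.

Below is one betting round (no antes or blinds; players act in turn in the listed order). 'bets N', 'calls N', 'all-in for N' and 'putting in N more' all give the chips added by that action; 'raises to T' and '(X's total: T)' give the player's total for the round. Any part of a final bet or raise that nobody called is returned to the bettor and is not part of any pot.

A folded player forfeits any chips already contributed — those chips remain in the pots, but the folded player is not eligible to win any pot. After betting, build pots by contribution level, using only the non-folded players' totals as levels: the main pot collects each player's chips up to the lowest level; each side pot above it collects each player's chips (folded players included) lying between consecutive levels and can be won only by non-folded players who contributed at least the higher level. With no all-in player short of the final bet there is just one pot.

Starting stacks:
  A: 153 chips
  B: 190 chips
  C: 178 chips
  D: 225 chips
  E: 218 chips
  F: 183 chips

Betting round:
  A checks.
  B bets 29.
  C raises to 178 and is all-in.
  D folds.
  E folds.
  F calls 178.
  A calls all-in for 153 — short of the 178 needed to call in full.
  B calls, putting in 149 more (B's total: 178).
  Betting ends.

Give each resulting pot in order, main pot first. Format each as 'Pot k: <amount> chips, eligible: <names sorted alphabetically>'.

Pot 1: 612 chips, eligible: A, B, C, F
Pot 2: 75 chips, eligible: B, C, F

Derivation:
Contributions: A=153, B=178, C=178, F=178
Folded: D, E
Pot levels (distinct totals of non-folded players): 153, 178
Layer 1-153: 153 each from A, B, C, F = 153*4 = 612 chips; eligible A, B, C, F
Layer 154-178: 25 each from B, C, F = 25*3 = 75 chips; eligible B, C, F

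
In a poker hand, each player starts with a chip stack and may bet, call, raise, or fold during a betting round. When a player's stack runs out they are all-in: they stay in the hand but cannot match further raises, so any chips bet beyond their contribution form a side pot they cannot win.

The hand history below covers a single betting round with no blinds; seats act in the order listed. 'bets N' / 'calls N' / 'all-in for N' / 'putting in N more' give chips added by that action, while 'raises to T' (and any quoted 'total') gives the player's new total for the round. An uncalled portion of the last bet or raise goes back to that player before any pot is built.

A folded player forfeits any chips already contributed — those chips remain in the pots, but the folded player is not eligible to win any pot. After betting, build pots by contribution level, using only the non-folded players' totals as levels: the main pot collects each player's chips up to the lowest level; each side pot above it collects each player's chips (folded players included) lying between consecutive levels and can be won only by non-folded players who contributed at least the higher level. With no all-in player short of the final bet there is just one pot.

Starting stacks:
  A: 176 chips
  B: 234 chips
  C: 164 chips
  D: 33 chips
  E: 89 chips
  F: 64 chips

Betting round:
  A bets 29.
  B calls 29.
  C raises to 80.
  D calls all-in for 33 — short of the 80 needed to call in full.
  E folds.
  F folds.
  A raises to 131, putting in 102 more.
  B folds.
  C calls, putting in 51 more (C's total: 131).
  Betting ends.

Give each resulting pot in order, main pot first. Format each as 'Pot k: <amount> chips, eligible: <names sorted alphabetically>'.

Contributions: A=131, B=29, C=131, D=33
Folded: B, E, F
Pot levels (distinct totals of non-folded players): 33, 131
Layer 1-33: A 33 + B 29 + C 33 + D 33 = 128 chips; eligible A, C, D
Layer 34-131: 98 each from A, C = 98*2 = 196 chips; eligible A, C

Pot 1: 128 chips, eligible: A, C, D
Pot 2: 196 chips, eligible: A, C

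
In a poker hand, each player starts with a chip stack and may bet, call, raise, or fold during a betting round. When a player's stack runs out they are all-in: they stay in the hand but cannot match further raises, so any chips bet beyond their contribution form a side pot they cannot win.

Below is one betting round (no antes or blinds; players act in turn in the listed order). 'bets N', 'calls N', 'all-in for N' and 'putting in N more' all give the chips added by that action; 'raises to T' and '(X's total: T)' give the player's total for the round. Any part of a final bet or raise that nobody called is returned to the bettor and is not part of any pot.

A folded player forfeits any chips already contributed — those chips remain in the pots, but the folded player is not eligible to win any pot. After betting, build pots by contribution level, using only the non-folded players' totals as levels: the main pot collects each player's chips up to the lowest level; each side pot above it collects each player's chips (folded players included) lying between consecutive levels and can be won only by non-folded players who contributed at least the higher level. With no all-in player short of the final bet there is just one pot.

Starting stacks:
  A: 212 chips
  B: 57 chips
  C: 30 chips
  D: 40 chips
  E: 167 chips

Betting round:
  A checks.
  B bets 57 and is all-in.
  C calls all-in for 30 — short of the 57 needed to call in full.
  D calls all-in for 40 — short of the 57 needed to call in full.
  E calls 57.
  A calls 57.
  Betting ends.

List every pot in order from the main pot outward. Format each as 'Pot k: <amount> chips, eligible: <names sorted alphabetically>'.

Pot 1: 150 chips, eligible: A, B, C, D, E
Pot 2: 40 chips, eligible: A, B, D, E
Pot 3: 51 chips, eligible: A, B, E

Derivation:
Contributions: A=57, B=57, C=30, D=40, E=57
Pot levels (distinct totals of non-folded players): 30, 40, 57
Layer 1-30: 30 each from A, B, C, D, E = 30*5 = 150 chips; eligible A, B, C, D, E
Layer 31-40: 10 each from A, B, D, E = 10*4 = 40 chips; eligible A, B, D, E
Layer 41-57: 17 each from A, B, E = 17*3 = 51 chips; eligible A, B, E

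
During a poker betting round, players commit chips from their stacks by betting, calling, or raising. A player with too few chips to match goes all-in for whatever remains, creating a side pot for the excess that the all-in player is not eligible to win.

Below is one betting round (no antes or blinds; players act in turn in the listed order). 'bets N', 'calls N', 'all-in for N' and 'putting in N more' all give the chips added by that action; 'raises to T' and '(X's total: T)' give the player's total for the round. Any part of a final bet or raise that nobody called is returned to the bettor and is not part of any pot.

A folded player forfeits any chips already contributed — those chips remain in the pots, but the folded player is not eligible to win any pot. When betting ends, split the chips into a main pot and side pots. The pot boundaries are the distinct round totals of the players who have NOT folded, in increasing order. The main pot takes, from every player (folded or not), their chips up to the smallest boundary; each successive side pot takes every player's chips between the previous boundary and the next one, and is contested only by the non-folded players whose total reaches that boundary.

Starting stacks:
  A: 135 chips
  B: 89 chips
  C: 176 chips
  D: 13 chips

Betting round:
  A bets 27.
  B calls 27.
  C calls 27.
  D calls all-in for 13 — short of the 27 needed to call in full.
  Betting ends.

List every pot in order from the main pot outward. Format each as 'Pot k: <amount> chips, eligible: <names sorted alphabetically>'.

Contributions: A=27, B=27, C=27, D=13
Pot levels (distinct totals of non-folded players): 13, 27
Layer 1-13: 13 each from A, B, C, D = 13*4 = 52 chips; eligible A, B, C, D
Layer 14-27: 14 each from A, B, C = 14*3 = 42 chips; eligible A, B, C

Pot 1: 52 chips, eligible: A, B, C, D
Pot 2: 42 chips, eligible: A, B, C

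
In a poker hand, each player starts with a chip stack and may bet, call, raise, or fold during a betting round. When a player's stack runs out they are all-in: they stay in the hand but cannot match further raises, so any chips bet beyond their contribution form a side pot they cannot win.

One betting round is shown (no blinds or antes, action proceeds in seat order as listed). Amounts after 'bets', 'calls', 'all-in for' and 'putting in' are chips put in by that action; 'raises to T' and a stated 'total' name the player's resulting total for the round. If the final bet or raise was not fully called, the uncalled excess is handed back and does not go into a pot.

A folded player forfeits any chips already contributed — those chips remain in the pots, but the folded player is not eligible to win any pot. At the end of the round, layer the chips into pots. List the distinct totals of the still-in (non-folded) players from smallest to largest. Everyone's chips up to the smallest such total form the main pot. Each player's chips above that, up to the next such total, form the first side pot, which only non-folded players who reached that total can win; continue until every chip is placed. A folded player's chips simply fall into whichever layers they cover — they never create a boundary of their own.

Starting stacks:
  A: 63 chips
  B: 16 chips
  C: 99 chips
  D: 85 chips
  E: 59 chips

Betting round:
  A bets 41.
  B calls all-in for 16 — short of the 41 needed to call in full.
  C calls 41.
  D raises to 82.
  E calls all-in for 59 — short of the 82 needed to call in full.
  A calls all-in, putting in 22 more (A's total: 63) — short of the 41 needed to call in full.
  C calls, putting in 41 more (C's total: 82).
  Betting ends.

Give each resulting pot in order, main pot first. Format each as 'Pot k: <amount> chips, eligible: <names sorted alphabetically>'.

Pot 1: 80 chips, eligible: A, B, C, D, E
Pot 2: 172 chips, eligible: A, C, D, E
Pot 3: 12 chips, eligible: A, C, D
Pot 4: 38 chips, eligible: C, D

Derivation:
Contributions: A=63, B=16, C=82, D=82, E=59
Pot levels (distinct totals of non-folded players): 16, 59, 63, 82
Layer 1-16: 16 each from A, B, C, D, E = 16*5 = 80 chips; eligible A, B, C, D, E
Layer 17-59: 43 each from A, C, D, E = 43*4 = 172 chips; eligible A, C, D, E
Layer 60-63: 4 each from A, C, D = 4*3 = 12 chips; eligible A, C, D
Layer 64-82: 19 each from C, D = 19*2 = 38 chips; eligible C, D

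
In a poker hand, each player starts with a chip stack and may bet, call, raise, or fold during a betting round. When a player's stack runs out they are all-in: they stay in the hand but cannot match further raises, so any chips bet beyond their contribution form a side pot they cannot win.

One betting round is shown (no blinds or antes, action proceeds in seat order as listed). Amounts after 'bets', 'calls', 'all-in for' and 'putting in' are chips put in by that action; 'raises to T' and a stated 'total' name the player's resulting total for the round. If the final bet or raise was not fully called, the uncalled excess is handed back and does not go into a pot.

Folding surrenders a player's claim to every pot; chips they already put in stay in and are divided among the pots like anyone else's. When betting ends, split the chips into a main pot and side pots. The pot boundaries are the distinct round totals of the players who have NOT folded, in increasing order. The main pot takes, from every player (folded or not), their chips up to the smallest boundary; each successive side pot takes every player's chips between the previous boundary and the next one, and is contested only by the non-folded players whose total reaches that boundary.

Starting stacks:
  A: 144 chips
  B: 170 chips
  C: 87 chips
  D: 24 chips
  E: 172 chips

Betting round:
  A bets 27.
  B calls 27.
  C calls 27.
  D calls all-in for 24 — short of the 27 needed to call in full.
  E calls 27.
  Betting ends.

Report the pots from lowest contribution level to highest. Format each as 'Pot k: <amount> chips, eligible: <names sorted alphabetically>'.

Pot 1: 120 chips, eligible: A, B, C, D, E
Pot 2: 12 chips, eligible: A, B, C, E

Derivation:
Contributions: A=27, B=27, C=27, D=24, E=27
Pot levels (distinct totals of non-folded players): 24, 27
Layer 1-24: 24 each from A, B, C, D, E = 24*5 = 120 chips; eligible A, B, C, D, E
Layer 25-27: 3 each from A, B, C, E = 3*4 = 12 chips; eligible A, B, C, E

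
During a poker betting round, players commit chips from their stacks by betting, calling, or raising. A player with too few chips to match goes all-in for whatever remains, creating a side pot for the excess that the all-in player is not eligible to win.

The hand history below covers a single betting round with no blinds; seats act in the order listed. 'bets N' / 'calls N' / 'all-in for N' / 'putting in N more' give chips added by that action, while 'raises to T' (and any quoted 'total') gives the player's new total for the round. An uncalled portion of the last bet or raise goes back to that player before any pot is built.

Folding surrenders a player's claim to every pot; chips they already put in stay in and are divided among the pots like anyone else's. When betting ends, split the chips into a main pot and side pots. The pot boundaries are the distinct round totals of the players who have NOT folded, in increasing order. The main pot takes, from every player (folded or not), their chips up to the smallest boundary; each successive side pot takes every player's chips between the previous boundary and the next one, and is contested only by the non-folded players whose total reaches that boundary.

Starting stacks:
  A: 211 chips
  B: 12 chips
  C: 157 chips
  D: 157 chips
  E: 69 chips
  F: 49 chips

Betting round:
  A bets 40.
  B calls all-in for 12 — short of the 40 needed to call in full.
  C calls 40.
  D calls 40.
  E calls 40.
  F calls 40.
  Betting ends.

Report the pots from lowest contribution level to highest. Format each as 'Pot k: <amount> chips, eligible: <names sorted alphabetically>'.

Contributions: A=40, B=12, C=40, D=40, E=40, F=40
Pot levels (distinct totals of non-folded players): 12, 40
Layer 1-12: 12 each from A, B, C, D, E, F = 12*6 = 72 chips; eligible A, B, C, D, E, F
Layer 13-40: 28 each from A, C, D, E, F = 28*5 = 140 chips; eligible A, C, D, E, F

Pot 1: 72 chips, eligible: A, B, C, D, E, F
Pot 2: 140 chips, eligible: A, C, D, E, F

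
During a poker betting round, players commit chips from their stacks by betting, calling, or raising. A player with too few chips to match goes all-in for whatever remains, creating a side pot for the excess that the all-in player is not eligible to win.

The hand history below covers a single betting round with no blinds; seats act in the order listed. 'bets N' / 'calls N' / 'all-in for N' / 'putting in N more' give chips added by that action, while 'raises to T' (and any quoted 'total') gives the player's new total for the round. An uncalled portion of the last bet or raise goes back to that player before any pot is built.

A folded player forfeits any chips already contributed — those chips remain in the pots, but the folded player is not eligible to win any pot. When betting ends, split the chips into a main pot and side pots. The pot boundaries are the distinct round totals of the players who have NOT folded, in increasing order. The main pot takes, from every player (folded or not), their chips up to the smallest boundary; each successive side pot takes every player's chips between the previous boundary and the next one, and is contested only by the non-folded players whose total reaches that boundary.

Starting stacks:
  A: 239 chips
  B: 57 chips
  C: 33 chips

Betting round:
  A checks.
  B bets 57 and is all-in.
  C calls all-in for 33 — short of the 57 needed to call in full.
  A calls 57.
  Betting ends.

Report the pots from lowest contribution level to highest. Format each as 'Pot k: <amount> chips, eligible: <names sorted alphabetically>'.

Pot 1: 99 chips, eligible: A, B, C
Pot 2: 48 chips, eligible: A, B

Derivation:
Contributions: A=57, B=57, C=33
Pot levels (distinct totals of non-folded players): 33, 57
Layer 1-33: 33 each from A, B, C = 33*3 = 99 chips; eligible A, B, C
Layer 34-57: 24 each from A, B = 24*2 = 48 chips; eligible A, B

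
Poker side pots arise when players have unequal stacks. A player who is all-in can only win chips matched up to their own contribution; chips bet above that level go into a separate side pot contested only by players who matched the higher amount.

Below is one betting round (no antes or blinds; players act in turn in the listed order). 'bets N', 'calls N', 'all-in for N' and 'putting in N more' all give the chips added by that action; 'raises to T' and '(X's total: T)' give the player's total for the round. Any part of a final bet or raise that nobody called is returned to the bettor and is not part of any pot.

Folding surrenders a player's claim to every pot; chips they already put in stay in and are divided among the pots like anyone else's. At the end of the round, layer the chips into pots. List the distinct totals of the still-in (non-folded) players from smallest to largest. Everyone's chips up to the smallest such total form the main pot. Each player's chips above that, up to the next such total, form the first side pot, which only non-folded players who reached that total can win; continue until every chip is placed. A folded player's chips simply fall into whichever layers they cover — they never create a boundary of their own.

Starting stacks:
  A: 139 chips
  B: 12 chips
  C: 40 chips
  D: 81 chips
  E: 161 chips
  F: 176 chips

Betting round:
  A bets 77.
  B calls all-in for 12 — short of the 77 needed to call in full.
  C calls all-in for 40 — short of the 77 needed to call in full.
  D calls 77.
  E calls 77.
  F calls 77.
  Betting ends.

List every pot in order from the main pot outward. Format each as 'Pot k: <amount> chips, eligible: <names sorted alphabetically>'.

Contributions: A=77, B=12, C=40, D=77, E=77, F=77
Pot levels (distinct totals of non-folded players): 12, 40, 77
Layer 1-12: 12 each from A, B, C, D, E, F = 12*6 = 72 chips; eligible A, B, C, D, E, F
Layer 13-40: 28 each from A, C, D, E, F = 28*5 = 140 chips; eligible A, C, D, E, F
Layer 41-77: 37 each from A, D, E, F = 37*4 = 148 chips; eligible A, D, E, F

Pot 1: 72 chips, eligible: A, B, C, D, E, F
Pot 2: 140 chips, eligible: A, C, D, E, F
Pot 3: 148 chips, eligible: A, D, E, F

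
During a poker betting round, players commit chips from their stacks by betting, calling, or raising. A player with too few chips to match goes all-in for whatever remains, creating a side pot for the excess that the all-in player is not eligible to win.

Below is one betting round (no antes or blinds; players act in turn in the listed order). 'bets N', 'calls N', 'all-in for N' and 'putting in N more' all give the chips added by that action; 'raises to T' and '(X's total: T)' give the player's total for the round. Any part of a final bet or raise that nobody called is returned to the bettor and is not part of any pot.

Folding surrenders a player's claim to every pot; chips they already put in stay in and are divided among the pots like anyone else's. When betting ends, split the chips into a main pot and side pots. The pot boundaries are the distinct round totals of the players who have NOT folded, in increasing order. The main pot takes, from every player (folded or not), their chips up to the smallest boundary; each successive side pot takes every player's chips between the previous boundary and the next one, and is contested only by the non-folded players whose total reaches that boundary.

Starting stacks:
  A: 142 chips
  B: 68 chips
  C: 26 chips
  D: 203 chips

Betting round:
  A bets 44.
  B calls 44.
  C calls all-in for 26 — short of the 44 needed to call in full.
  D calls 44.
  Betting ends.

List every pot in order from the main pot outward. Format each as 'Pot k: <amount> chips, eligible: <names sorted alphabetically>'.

Pot 1: 104 chips, eligible: A, B, C, D
Pot 2: 54 chips, eligible: A, B, D

Derivation:
Contributions: A=44, B=44, C=26, D=44
Pot levels (distinct totals of non-folded players): 26, 44
Layer 1-26: 26 each from A, B, C, D = 26*4 = 104 chips; eligible A, B, C, D
Layer 27-44: 18 each from A, B, D = 18*3 = 54 chips; eligible A, B, D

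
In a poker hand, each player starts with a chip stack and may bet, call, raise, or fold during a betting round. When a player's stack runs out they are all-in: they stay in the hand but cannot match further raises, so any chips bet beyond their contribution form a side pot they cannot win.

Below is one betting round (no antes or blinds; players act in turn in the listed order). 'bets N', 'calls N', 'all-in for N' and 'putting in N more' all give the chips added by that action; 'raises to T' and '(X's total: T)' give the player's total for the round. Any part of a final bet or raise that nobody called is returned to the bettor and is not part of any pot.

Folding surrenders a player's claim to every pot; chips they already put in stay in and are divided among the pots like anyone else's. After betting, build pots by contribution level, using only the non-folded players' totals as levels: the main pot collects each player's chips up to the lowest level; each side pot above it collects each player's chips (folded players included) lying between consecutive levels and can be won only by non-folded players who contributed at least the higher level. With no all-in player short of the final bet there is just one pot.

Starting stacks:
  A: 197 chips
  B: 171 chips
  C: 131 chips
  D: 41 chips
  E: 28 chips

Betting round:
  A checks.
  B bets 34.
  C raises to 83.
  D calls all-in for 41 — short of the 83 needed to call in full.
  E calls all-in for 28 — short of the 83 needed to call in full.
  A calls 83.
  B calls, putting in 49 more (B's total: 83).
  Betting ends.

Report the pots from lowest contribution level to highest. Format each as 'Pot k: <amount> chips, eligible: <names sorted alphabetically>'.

Contributions: A=83, B=83, C=83, D=41, E=28
Pot levels (distinct totals of non-folded players): 28, 41, 83
Layer 1-28: 28 each from A, B, C, D, E = 28*5 = 140 chips; eligible A, B, C, D, E
Layer 29-41: 13 each from A, B, C, D = 13*4 = 52 chips; eligible A, B, C, D
Layer 42-83: 42 each from A, B, C = 42*3 = 126 chips; eligible A, B, C

Pot 1: 140 chips, eligible: A, B, C, D, E
Pot 2: 52 chips, eligible: A, B, C, D
Pot 3: 126 chips, eligible: A, B, C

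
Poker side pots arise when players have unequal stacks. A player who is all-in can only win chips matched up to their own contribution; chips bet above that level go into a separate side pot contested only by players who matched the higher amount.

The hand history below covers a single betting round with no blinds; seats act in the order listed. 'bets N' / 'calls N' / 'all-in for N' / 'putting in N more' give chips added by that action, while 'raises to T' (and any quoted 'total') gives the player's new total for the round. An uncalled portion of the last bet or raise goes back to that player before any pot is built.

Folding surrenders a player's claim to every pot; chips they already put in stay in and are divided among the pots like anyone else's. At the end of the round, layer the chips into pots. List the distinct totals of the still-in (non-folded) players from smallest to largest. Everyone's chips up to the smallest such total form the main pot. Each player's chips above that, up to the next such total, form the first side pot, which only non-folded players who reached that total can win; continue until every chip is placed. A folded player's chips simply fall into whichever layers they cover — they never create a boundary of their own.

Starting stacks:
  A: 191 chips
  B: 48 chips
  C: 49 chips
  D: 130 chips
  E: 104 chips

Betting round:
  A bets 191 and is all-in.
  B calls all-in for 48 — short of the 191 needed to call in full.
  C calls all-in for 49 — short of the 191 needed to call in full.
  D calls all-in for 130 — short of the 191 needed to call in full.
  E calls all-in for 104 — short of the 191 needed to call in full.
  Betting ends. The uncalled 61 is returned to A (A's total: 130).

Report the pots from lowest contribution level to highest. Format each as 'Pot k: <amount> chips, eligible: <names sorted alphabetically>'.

Pot 1: 240 chips, eligible: A, B, C, D, E
Pot 2: 4 chips, eligible: A, C, D, E
Pot 3: 165 chips, eligible: A, D, E
Pot 4: 52 chips, eligible: A, D

Derivation:
Contributions (after 61 returned to A): A=130, B=48, C=49, D=130, E=104
Pot levels (distinct totals of non-folded players): 48, 49, 104, 130
Layer 1-48: 48 each from A, B, C, D, E = 48*5 = 240 chips; eligible A, B, C, D, E
Layer 49-49: 1 each from A, C, D, E = 1*4 = 4 chips; eligible A, C, D, E
Layer 50-104: 55 each from A, D, E = 55*3 = 165 chips; eligible A, D, E
Layer 105-130: 26 each from A, D = 26*2 = 52 chips; eligible A, D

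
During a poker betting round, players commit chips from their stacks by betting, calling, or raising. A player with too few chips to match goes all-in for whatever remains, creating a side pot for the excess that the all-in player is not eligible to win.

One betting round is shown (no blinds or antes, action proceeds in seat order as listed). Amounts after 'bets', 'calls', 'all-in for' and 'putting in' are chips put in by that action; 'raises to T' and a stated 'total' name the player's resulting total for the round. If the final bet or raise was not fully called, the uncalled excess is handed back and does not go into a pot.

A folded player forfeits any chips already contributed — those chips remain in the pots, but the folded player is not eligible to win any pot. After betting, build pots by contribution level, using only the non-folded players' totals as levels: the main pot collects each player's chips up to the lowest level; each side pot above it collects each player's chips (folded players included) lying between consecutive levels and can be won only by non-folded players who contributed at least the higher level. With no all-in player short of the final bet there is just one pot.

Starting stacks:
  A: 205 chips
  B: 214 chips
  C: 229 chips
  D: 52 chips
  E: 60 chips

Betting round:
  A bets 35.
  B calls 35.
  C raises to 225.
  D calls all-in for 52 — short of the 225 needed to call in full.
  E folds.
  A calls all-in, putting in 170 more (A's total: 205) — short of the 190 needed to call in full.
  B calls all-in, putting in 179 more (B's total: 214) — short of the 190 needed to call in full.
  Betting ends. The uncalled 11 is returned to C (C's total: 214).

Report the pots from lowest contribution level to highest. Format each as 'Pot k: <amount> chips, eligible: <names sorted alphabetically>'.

Contributions (after 11 returned to C): A=205, B=214, C=214, D=52
Folded: E
Pot levels (distinct totals of non-folded players): 52, 205, 214
Layer 1-52: 52 each from A, B, C, D = 52*4 = 208 chips; eligible A, B, C, D
Layer 53-205: 153 each from A, B, C = 153*3 = 459 chips; eligible A, B, C
Layer 206-214: 9 each from B, C = 9*2 = 18 chips; eligible B, C

Pot 1: 208 chips, eligible: A, B, C, D
Pot 2: 459 chips, eligible: A, B, C
Pot 3: 18 chips, eligible: B, C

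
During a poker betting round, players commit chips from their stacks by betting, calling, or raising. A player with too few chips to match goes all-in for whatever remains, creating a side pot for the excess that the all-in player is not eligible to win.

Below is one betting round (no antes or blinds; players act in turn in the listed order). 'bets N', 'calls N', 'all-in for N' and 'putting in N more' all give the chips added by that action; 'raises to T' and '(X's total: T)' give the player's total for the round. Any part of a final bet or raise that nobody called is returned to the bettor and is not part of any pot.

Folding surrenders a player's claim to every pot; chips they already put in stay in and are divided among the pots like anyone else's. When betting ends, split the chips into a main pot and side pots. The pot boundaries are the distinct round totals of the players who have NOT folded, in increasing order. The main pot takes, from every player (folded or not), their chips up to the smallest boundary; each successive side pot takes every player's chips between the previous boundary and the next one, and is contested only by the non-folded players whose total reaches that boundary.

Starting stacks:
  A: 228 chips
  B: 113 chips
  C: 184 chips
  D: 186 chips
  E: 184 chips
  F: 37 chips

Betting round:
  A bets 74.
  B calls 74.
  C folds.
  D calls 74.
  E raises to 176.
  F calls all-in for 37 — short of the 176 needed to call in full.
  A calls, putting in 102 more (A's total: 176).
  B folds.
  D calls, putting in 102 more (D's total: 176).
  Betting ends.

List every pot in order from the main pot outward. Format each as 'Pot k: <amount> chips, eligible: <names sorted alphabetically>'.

Pot 1: 185 chips, eligible: A, D, E, F
Pot 2: 454 chips, eligible: A, D, E

Derivation:
Contributions: A=176, B=74, D=176, E=176, F=37
Folded: B, C
Pot levels (distinct totals of non-folded players): 37, 176
Layer 1-37: 37 each from A, B, D, E, F = 37*5 = 185 chips; eligible A, D, E, F
Layer 38-176: A 139 + B 37 + D 139 + E 139 = 454 chips; eligible A, D, E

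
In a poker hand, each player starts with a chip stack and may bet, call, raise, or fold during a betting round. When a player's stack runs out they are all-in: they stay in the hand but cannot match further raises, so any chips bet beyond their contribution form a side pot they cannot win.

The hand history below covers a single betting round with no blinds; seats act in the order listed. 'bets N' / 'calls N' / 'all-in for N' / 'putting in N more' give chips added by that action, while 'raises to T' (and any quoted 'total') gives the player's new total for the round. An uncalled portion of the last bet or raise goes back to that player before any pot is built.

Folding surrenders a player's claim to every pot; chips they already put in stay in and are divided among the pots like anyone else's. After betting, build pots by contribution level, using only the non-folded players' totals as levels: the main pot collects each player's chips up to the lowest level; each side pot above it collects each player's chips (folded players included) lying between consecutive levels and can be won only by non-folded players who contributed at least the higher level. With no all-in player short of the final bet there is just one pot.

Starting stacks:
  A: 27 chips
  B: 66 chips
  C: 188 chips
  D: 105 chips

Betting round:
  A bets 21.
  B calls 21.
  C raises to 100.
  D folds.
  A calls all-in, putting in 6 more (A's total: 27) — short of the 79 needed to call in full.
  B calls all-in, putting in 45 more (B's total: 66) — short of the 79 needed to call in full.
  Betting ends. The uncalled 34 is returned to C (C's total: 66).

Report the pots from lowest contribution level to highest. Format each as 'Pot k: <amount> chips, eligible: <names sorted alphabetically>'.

Pot 1: 81 chips, eligible: A, B, C
Pot 2: 78 chips, eligible: B, C

Derivation:
Contributions (after 34 returned to C): A=27, B=66, C=66
Folded: D
Pot levels (distinct totals of non-folded players): 27, 66
Layer 1-27: 27 each from A, B, C = 27*3 = 81 chips; eligible A, B, C
Layer 28-66: 39 each from B, C = 39*2 = 78 chips; eligible B, C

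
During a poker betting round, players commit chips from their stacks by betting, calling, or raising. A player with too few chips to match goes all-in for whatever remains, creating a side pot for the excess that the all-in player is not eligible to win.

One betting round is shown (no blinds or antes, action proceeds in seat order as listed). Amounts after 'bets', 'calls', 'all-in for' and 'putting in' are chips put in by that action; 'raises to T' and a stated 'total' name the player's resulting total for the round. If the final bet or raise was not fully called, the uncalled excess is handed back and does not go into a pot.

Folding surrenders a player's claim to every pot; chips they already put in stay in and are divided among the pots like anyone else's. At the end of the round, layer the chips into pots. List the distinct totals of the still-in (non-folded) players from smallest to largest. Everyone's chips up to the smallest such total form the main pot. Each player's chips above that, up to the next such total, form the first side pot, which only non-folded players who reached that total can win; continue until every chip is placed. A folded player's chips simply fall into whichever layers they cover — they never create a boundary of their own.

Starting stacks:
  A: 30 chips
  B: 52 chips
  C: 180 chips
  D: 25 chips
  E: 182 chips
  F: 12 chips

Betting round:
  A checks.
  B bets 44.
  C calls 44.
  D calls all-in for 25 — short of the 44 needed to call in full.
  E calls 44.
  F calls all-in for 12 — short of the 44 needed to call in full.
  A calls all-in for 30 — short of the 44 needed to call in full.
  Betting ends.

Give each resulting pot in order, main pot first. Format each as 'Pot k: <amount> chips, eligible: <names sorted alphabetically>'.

Pot 1: 72 chips, eligible: A, B, C, D, E, F
Pot 2: 65 chips, eligible: A, B, C, D, E
Pot 3: 20 chips, eligible: A, B, C, E
Pot 4: 42 chips, eligible: B, C, E

Derivation:
Contributions: A=30, B=44, C=44, D=25, E=44, F=12
Pot levels (distinct totals of non-folded players): 12, 25, 30, 44
Layer 1-12: 12 each from A, B, C, D, E, F = 12*6 = 72 chips; eligible A, B, C, D, E, F
Layer 13-25: 13 each from A, B, C, D, E = 13*5 = 65 chips; eligible A, B, C, D, E
Layer 26-30: 5 each from A, B, C, E = 5*4 = 20 chips; eligible A, B, C, E
Layer 31-44: 14 each from B, C, E = 14*3 = 42 chips; eligible B, C, E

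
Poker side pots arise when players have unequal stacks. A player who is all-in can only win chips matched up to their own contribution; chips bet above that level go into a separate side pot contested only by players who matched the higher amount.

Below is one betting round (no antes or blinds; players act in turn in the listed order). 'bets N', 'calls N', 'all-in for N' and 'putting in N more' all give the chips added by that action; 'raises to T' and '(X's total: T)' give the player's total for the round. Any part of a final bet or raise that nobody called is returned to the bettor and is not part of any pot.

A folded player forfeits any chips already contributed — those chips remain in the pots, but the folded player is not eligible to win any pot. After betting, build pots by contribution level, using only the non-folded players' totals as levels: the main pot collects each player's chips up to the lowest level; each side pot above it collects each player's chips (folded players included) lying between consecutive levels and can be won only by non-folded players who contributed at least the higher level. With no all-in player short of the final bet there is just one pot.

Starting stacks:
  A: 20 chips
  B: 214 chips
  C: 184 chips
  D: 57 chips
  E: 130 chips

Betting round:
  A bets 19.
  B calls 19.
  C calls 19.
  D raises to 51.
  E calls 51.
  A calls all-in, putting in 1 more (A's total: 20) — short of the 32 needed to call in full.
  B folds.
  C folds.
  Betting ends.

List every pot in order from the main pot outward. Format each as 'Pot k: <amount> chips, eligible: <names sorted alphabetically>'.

Pot 1: 98 chips, eligible: A, D, E
Pot 2: 62 chips, eligible: D, E

Derivation:
Contributions: A=20, B=19, C=19, D=51, E=51
Folded: B, C
Pot levels (distinct totals of non-folded players): 20, 51
Layer 1-20: A 20 + B 19 + C 19 + D 20 + E 20 = 98 chips; eligible A, D, E
Layer 21-51: 31 each from D, E = 31*2 = 62 chips; eligible D, E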